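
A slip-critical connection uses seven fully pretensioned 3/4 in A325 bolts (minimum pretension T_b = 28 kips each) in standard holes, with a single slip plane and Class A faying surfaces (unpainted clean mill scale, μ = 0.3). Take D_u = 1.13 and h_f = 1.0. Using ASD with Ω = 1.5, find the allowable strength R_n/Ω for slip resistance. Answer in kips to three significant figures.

R_n = μ · D_u · h_f · T_b · n_s · n_b = 0.3 × 1.13 × 1.0 × 28 × 1 × 7 = 66.44 kips.
Allowable strength R_n/Ω = 66.44 / 1.5 = 44.3 kips.

44.3 kips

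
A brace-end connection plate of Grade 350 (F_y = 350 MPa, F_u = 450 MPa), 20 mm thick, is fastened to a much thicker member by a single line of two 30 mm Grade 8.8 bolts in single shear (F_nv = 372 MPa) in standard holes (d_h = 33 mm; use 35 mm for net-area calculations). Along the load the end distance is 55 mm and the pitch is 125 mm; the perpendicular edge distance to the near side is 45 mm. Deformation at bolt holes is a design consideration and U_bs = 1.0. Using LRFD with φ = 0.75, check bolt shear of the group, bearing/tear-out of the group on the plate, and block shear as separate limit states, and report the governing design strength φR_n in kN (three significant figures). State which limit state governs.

394 kN (bolt shear governs)

Bolt shear: A_b = π·30²/4 = 706.9 mm²; R_n = 372 × 706.9 × 2 × 1 / 1000 = 525.9 kN → 0.75 × 525.9 = 394 kN.
Bearing: edge l_c = 38.5, r_n = 415.8 kN; interior l_c = 92, r_n = 648 kN; R_n = 415.8 + 1·648 = 1064 kN → 798 kN.
Block shear: A_gv = 3600, A_nv = 2550, A_nt = 550 mm²; R_n = min(0.6F_uA_nv, 0.6F_yA_gv) + U_bs·F_u·A_nt = 936 kN → 702 kN.
Bolt shear governs: 394 kN.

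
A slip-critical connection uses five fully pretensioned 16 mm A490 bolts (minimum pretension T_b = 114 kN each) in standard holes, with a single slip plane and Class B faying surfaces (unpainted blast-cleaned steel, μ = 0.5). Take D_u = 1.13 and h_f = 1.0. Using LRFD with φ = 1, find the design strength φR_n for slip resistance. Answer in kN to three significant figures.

322 kN

R_n = μ · D_u · h_f · T_b · n_s · n_b = 0.5 × 1.13 × 1.0 × 114 × 1 × 5 = 322 kN.
Design strength φR_n = 1 × 322 = 322 kN.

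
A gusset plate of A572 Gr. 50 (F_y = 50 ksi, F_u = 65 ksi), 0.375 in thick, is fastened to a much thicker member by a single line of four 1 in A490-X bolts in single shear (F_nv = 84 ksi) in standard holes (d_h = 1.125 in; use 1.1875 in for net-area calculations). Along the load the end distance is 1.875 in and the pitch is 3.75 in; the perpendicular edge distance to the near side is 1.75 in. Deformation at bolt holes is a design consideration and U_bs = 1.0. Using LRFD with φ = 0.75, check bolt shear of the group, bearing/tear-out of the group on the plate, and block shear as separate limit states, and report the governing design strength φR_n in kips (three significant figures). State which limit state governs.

120 kips (block shear governs)

Bolt shear: A_b = π·1²/4 = 0.7854 in²; R_n = 84 × 0.7854 × 4 × 1 = 263.9 kips → 0.75 × 263.9 = 198 kips.
Bearing: edge l_c = 1.312, r_n = 38.39 kips; interior l_c = 2.625, r_n = 58.5 kips; R_n = 38.39 + 3·58.5 = 213.9 kips → 160 kips.
Block shear: A_gv = 4.922, A_nv = 3.363, A_nt = 0.4336 in²; R_n = min(0.6F_uA_nv, 0.6F_yA_gv) + U_bs·F_u·A_nt = 159.4 kips → 120 kips.
Block shear governs: 120 kips.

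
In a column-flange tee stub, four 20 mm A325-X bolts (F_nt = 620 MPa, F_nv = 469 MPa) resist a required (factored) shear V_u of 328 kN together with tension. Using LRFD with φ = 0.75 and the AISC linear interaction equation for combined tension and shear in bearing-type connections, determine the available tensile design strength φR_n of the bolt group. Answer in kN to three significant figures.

A_b = π·20²/4 = 314.2 mm²; f_rv = 328 × 1000 / (4 × 314.2) = 261 MPa.
F'_nt = 1.3 F_nt − (F_nt / φF_nv) f_rv = 1.3·620 − (620/(0.75·469))·261 = 345.9 MPa, capped at F_nt → F'_nt = 345.9 MPa.
R_n = F'_nt · A_b · n = 345.9 × 314.2 × 4 / 1000 = 434.7 kN.
Design strength φR_n = 0.75 × 434.7 = 326 kN.

326 kN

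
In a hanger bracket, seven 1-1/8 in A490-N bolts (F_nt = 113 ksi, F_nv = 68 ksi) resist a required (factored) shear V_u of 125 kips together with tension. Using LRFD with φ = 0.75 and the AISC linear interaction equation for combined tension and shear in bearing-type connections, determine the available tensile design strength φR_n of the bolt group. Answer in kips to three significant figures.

A_b = π·1.125²/4 = 0.994 in²; f_rv = 125 / (7 × 0.994) = 17.96 ksi.
F'_nt = 1.3 F_nt − (F_nt / φF_nv) f_rv = 1.3·113 − (113/(0.75·68))·17.96 = 107.1 ksi, capped at F_nt → F'_nt = 107.1 ksi.
R_n = F'_nt · A_b · n = 107.1 × 0.994 × 7 = 745.2 kips.
Design strength φR_n = 0.75 × 745.2 = 559 kips.

559 kips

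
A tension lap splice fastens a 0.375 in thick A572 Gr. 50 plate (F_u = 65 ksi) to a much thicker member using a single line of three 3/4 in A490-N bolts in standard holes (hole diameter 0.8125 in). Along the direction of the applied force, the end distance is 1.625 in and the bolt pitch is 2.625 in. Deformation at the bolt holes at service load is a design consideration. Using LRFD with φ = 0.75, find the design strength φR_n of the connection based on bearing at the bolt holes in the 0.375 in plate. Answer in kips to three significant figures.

92.5 kips

Per bolt r_n = 1.2 l_c t F_u ≤ 2.4 d t F_u; upper limit = 2.4 × 0.75 × 0.375 × 65 = 43.87 kips.
Edge bolt: l_c = 1.625 − 0.8125/2 = 1.219 in → 1.2 × 1.219 × 0.375 × 65 = 35.65 → r_n = 35.65 kips.
Interior bolts: l_c = 2.625 − 0.8125 = 1.812 in → 1.2 × 1.812 × 0.375 × 65 = 53.02 → r_n = 43.87 kips.
R_n = 1 × 35.65 + 2 × 43.87 = 123.4 kips.
Design strength φR_n = 0.75 × 123.4 = 92.5 kips.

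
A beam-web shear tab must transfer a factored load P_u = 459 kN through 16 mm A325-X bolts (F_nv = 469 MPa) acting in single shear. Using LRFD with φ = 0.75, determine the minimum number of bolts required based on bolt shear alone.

7 bolts

A_b = π·16²/4 = 201.1 mm².
Per-bolt design strength φR_n = 0.75 × 469 × 201.1 × 1 / 1000 = 70.72 kN.
n ≥ 459 / 70.72 = 6.49 → use 7 bolts.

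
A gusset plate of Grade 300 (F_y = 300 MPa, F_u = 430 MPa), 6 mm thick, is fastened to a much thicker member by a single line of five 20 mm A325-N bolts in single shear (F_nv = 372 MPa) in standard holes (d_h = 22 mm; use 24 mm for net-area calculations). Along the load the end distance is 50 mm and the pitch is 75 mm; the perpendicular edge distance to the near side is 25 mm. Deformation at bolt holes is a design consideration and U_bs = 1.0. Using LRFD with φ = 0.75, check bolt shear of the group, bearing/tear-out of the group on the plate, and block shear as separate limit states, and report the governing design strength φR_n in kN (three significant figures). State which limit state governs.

306 kN (block shear governs)

Bolt shear: A_b = π·20²/4 = 314.2 mm²; R_n = 372 × 314.2 × 5 × 1 / 1000 = 584.3 kN → 0.75 × 584.3 = 438 kN.
Bearing: edge l_c = 39, r_n = 120.7 kN; interior l_c = 53, r_n = 123.8 kN; R_n = 120.7 + 4·123.8 = 616.1 kN → 462 kN.
Block shear: A_gv = 2100, A_nv = 1452, A_nt = 78 mm²; R_n = min(0.6F_uA_nv, 0.6F_yA_gv) + U_bs·F_u·A_nt = 408.2 kN → 306 kN.
Block shear governs: 306 kN.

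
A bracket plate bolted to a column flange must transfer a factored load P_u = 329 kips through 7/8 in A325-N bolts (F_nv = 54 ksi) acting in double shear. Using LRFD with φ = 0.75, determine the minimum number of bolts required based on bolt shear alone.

7 bolts

A_b = π·0.875²/4 = 0.6013 in².
Per-bolt design strength φR_n = 0.75 × 54 × 0.6013 × 2 = 48.71 kips.
n ≥ 329 / 48.71 = 6.755 → use 7 bolts.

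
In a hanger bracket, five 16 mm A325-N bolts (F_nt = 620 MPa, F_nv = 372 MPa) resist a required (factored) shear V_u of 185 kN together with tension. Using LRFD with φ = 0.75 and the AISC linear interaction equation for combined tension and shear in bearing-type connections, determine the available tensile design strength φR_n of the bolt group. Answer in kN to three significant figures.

A_b = π·16²/4 = 201.1 mm²; f_rv = 185 × 1000 / (5 × 201.1) = 184 MPa.
F'_nt = 1.3 F_nt − (F_nt / φF_nv) f_rv = 1.3·620 − (620/(0.75·372))·184 = 397.1 MPa, capped at F_nt → F'_nt = 397.1 MPa.
R_n = F'_nt · A_b · n = 397.1 × 201.1 × 5 / 1000 = 399.2 kN.
Design strength φR_n = 0.75 × 399.2 = 299 kN.

299 kN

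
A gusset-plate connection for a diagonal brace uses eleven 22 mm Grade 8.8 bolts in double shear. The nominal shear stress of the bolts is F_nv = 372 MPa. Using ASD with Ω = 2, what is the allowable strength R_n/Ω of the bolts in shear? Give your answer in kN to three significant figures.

1560 kN

A_b = π × 22² / 4 = 380.1 mm².
R_n = F_nv · A_b · n · n_s = 372 × 380.1 × 11 × 2 / 1000 = 3111 kN.
Allowable strength R_n/Ω = 3111 / 2 = 1560 kN.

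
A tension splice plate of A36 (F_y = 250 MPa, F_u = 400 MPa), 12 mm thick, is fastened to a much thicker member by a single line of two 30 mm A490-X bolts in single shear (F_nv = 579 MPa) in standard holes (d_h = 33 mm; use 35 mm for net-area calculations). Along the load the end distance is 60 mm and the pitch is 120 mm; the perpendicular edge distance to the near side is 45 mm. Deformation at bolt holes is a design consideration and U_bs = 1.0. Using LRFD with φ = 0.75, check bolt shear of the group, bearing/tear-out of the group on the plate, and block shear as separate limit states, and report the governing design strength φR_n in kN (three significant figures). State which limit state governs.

342 kN (block shear governs)

Bolt shear: A_b = π·30²/4 = 706.9 mm²; R_n = 579 × 706.9 × 2 × 1 / 1000 = 818.5 kN → 0.75 × 818.5 = 614 kN.
Bearing: edge l_c = 43.5, r_n = 250.6 kN; interior l_c = 87, r_n = 345.6 kN; R_n = 250.6 + 1·345.6 = 596.2 kN → 447 kN.
Block shear: A_gv = 2160, A_nv = 1530, A_nt = 330 mm²; R_n = min(0.6F_uA_nv, 0.6F_yA_gv) + U_bs·F_u·A_nt = 456 kN → 342 kN.
Block shear governs: 342 kN.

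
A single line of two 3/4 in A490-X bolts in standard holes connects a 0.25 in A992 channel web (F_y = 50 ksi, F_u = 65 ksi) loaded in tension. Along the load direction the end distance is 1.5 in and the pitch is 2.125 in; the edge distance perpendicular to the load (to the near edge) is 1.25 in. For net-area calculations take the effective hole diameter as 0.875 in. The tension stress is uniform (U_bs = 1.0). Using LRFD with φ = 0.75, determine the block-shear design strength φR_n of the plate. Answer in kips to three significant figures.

Shear plane L_v = 1.5 + 1·2.125 = 3.625 in; A_gv = 3.625 × 0.25 = 0.9062 in².
A_nv = (3.625 − 1.5·0.875) × 0.25 = 0.5781 in².
A_nt = (1.25 − 0.5·0.875) × 0.25 = 0.2031 in².
0.6 F_u A_nv = 22.55 kips; 0.6 F_y A_gv = 27.19 kips → shear rupture governs the shear term.
R_n = 22.55 + 1.0 × 65 × 0.2031 = 35.75 kips.
Design strength φR_n = 0.75 × 35.75 = 26.8 kips.

26.8 kips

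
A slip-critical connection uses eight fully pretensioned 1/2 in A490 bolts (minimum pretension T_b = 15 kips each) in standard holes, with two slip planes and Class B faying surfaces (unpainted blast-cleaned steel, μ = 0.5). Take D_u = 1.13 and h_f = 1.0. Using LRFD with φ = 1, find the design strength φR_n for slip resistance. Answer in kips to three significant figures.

R_n = μ · D_u · h_f · T_b · n_s · n_b = 0.5 × 1.13 × 1.0 × 15 × 2 × 8 = 135.6 kips.
Design strength φR_n = 1 × 135.6 = 136 kips.

136 kips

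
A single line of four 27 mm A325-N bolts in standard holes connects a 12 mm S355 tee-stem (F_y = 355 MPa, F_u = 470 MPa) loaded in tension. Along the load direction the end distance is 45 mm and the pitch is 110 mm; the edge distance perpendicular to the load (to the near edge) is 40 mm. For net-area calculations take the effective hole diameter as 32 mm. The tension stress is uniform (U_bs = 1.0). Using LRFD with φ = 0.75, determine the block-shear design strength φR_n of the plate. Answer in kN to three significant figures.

Shear plane L_v = 45 + 3·110 = 375 mm; A_gv = 375 × 12 = 4500 mm².
A_nv = (375 − 3.5·32) × 12 = 3156 mm².
A_nt = (40 − 0.5·32) × 12 = 288 mm².
0.6 F_u A_nv = 890 kN; 0.6 F_y A_gv = 958.5 kN → shear rupture governs the shear term.
R_n = 890 + 1.0 × 470 × 288 / 1000 = 1025 kN.
Design strength φR_n = 0.75 × 1025 = 769 kN.

769 kN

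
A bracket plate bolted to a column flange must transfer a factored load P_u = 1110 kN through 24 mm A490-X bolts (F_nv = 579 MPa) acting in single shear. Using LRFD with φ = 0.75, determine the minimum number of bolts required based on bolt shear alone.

6 bolts

A_b = π·24²/4 = 452.4 mm².
Per-bolt design strength φR_n = 0.75 × 579 × 452.4 × 1 / 1000 = 196.5 kN.
n ≥ 1110 / 196.5 = 5.65 → use 6 bolts.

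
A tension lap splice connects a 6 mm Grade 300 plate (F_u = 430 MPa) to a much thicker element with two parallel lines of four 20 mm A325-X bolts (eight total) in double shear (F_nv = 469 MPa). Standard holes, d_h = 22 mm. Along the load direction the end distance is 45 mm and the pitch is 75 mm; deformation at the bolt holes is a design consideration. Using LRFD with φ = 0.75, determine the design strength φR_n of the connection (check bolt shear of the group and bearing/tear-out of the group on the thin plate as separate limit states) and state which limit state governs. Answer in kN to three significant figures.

715 kN (bearing governs)

Bolt shear: A_b = π·20²/4 = 314.2 mm²; R_n = 469 × 314.2 × 8 × 2 / 1000 = 2357 kN → 0.75 × 2357 = 1770 kN.
Bearing (1.2 l_c t F_u ≤ 2.4 d t F_u): upper limit = 2.4·20·6·430 / 1000 = 123.8 kN.
  Edge l_c = 45 − 22/2 = 34 → r_n = 105.3 kN; interior l_c = 75 − 22 = 53 → r_n = 123.8 kN.
  R_n,bearing = 2·105.3 + 6·123.8 = 953.6 kN → 0.75 × 953.6 = 715 kN.
Bearing governs: 715 kN.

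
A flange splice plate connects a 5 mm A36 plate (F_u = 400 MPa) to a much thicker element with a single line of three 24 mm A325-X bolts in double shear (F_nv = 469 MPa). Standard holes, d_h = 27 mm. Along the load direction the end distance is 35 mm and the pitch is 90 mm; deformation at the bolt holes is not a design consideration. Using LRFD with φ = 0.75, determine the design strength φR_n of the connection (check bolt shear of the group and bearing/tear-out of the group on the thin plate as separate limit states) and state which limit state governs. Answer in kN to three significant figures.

Bolt shear: A_b = π·24²/4 = 452.4 mm²; R_n = 469 × 452.4 × 3 × 2 / 1000 = 1273 kN → 0.75 × 1273 = 955 kN.
Bearing (1.5 l_c t F_u ≤ 3.0 d t F_u): upper limit = 3.0·24·5·400 / 1000 = 144 kN.
  Edge l_c = 35 − 27/2 = 21.5 → r_n = 64.5 kN; interior l_c = 90 − 27 = 63 → r_n = 144 kN.
  R_n,bearing = 1·64.5 + 2·144 = 352.5 kN → 0.75 × 352.5 = 264 kN.
Bearing governs: 264 kN.

264 kN (bearing governs)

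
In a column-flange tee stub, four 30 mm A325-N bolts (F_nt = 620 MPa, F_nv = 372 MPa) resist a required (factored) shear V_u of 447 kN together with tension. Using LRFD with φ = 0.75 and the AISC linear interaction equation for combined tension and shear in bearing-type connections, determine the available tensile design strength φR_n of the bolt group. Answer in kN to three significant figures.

A_b = π·30²/4 = 706.9 mm²; f_rv = 447 × 1000 / (4 × 706.9) = 158.1 MPa.
F'_nt = 1.3 F_nt − (F_nt / φF_nv) f_rv = 1.3·620 − (620/(0.75·372))·158.1 = 454.7 MPa, capped at F_nt → F'_nt = 454.7 MPa.
R_n = F'_nt · A_b · n = 454.7 × 706.9 × 4 / 1000 = 1286 kN.
Design strength φR_n = 0.75 × 1286 = 964 kN.

964 kN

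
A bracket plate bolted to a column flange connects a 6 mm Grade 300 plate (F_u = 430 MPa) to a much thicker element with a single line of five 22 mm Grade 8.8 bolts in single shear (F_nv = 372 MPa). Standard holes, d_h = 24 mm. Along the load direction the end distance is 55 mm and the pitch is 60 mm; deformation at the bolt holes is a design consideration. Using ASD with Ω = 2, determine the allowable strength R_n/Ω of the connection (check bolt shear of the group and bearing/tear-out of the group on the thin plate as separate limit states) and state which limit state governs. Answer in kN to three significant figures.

Bolt shear: A_b = π·22²/4 = 380.1 mm²; R_n = 372 × 380.1 × 5 × 1 / 1000 = 707 kN → 707 / 2 = 354 kN.
Bearing (1.2 l_c t F_u ≤ 2.4 d t F_u): upper limit = 2.4·22·6·430 / 1000 = 136.2 kN.
  Edge l_c = 55 − 24/2 = 43 → r_n = 133.1 kN; interior l_c = 60 − 24 = 36 → r_n = 111.5 kN.
  R_n,bearing = 1·133.1 + 4·111.5 = 579 kN → 579 / 2 = 289 kN.
Bearing governs: 289 kN.

289 kN (bearing governs)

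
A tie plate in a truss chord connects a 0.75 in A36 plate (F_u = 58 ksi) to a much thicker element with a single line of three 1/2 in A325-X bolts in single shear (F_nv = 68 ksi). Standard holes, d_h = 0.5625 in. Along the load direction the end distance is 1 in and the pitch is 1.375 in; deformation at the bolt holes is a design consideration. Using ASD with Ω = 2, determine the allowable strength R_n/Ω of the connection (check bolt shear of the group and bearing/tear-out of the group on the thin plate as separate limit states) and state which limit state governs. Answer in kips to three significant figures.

20 kips (bolt shear governs)

Bolt shear: A_b = π·0.5²/4 = 0.1963 in²; R_n = 68 × 0.1963 × 3 × 1 = 40.06 kips → 40.06 / 2 = 20 kips.
Bearing (1.2 l_c t F_u ≤ 2.4 d t F_u): upper limit = 2.4·0.5·0.75·58 = 52.2 kips.
  Edge l_c = 1 − 0.5625/2 = 0.7188 → r_n = 37.52 kips; interior l_c = 1.375 − 0.5625 = 0.8125 → r_n = 42.41 kips.
  R_n,bearing = 1·37.52 + 2·42.41 = 122.3 kips → 122.3 / 2 = 61.2 kips.
Bolt shear governs: 20 kips.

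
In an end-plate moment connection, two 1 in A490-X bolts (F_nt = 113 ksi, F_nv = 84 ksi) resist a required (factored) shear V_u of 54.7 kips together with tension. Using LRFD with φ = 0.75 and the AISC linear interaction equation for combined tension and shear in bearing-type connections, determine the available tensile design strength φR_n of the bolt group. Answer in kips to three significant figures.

A_b = π·1²/4 = 0.7854 in²; f_rv = 54.7 / (2 × 0.7854) = 34.82 ksi.
F'_nt = 1.3 F_nt − (F_nt / φF_nv) f_rv = 1.3·113 − (113/(0.75·84))·34.82 = 84.44 ksi, capped at F_nt → F'_nt = 84.44 ksi.
R_n = F'_nt · A_b · n = 84.44 × 0.7854 × 2 = 132.6 kips.
Design strength φR_n = 0.75 × 132.6 = 99.5 kips.

99.5 kips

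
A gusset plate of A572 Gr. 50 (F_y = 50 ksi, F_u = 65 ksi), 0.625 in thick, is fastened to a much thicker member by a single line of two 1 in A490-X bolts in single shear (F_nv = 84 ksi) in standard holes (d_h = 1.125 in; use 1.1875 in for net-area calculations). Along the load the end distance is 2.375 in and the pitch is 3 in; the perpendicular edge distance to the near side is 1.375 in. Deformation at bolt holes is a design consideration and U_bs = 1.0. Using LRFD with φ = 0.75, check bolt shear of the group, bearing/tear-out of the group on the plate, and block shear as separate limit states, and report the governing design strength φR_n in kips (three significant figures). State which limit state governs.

89.5 kips (block shear governs)

Bolt shear: A_b = π·1²/4 = 0.7854 in²; R_n = 84 × 0.7854 × 2 × 1 = 131.9 kips → 0.75 × 131.9 = 99 kips.
Bearing: edge l_c = 1.812, r_n = 88.36 kips; interior l_c = 1.875, r_n = 91.41 kips; R_n = 88.36 + 1·91.41 = 179.8 kips → 135 kips.
Block shear: A_gv = 3.359, A_nv = 2.246, A_nt = 0.4883 in²; R_n = min(0.6F_uA_nv, 0.6F_yA_gv) + U_bs·F_u·A_nt = 119.3 kips → 89.5 kips.
Block shear governs: 89.5 kips.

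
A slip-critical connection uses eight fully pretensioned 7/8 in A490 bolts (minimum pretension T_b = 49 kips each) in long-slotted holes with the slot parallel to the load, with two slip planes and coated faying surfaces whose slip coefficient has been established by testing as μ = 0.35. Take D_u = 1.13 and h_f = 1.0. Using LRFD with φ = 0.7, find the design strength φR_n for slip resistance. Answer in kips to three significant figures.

217 kips

R_n = μ · D_u · h_f · T_b · n_s · n_b = 0.35 × 1.13 × 1.0 × 49 × 2 × 8 = 310.1 kips.
Design strength φR_n = 0.7 × 310.1 = 217 kips.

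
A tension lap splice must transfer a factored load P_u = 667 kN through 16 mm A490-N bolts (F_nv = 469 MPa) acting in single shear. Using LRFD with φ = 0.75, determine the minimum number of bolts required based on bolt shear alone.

A_b = π·16²/4 = 201.1 mm².
Per-bolt design strength φR_n = 0.75 × 469 × 201.1 × 1 / 1000 = 70.72 kN.
n ≥ 667 / 70.72 = 9.431 → use 10 bolts.

10 bolts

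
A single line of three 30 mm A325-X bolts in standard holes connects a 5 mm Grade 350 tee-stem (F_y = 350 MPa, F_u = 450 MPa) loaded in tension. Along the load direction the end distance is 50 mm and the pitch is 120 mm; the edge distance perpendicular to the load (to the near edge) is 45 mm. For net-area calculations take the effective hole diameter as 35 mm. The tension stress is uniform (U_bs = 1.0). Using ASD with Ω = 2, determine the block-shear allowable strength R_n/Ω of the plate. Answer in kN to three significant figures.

168 kN

Shear plane L_v = 50 + 2·120 = 290 mm; A_gv = 290 × 5 = 1450 mm².
A_nv = (290 − 2.5·35) × 5 = 1012 mm².
A_nt = (45 − 0.5·35) × 5 = 137.5 mm².
0.6 F_u A_nv = 273.4 kN; 0.6 F_y A_gv = 304.5 kN → shear rupture governs the shear term.
R_n = 273.4 + 1.0 × 450 × 137.5 / 1000 = 335.2 kN.
Allowable strength R_n/Ω = 335.2 / 2 = 168 kN.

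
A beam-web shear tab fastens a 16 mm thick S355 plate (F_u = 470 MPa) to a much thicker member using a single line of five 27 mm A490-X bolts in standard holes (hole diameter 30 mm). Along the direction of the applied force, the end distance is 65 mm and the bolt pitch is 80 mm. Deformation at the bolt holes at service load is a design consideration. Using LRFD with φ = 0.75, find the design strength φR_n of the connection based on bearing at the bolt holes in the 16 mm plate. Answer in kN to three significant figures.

1690 kN

Per bolt r_n = 1.2 l_c t F_u ≤ 2.4 d t F_u; upper limit = 2.4 × 27 × 16 × 470 / 1000 = 487.3 kN.
Edge bolt: l_c = 65 − 30/2 = 50 mm → 1.2 × 50 × 16 × 470 / 1000 = 451.2 → r_n = 451.2 kN.
Interior bolts: l_c = 80 − 30 = 50 mm → 1.2 × 50 × 16 × 470 / 1000 = 451.2 → r_n = 451.2 kN.
R_n = 1 × 451.2 + 4 × 451.2 = 2256 kN.
Design strength φR_n = 0.75 × 2256 = 1690 kN.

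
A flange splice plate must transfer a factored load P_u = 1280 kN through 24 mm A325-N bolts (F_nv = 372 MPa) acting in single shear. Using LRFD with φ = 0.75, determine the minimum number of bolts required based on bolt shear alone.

11 bolts

A_b = π·24²/4 = 452.4 mm².
Per-bolt design strength φR_n = 0.75 × 372 × 452.4 × 1 / 1000 = 126.2 kN.
n ≥ 1280 / 126.2 = 10.14 → use 11 bolts.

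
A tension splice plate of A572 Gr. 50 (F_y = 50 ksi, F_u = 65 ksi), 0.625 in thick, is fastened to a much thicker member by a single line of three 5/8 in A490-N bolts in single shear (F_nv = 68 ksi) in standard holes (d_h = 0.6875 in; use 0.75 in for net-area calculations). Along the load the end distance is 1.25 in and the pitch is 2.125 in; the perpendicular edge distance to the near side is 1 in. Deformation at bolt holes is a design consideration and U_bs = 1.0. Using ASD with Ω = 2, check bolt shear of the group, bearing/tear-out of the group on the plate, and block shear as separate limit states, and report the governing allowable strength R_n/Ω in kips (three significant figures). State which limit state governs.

Bolt shear: A_b = π·0.625²/4 = 0.3068 in²; R_n = 68 × 0.3068 × 3 × 1 = 62.59 kips → 62.59 / 2 = 31.3 kips.
Bearing: edge l_c = 0.9062, r_n = 44.18 kips; interior l_c = 1.438, r_n = 60.94 kips; R_n = 44.18 + 2·60.94 = 166.1 kips → 83 kips.
Block shear: A_gv = 3.438, A_nv = 2.266, A_nt = 0.3906 in²; R_n = min(0.6F_uA_nv, 0.6F_yA_gv) + U_bs·F_u·A_nt = 113.8 kips → 56.9 kips.
Bolt shear governs: 31.3 kips.

31.3 kips (bolt shear governs)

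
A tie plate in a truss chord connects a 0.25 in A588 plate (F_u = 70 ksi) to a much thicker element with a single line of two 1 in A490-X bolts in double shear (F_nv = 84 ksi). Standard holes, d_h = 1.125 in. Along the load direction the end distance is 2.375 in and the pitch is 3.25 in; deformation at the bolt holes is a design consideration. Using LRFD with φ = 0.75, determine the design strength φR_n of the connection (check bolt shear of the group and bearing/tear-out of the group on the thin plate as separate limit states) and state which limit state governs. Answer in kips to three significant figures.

Bolt shear: A_b = π·1²/4 = 0.7854 in²; R_n = 84 × 0.7854 × 2 × 2 = 263.9 kips → 0.75 × 263.9 = 198 kips.
Bearing (1.2 l_c t F_u ≤ 2.4 d t F_u): upper limit = 2.4·1·0.25·70 = 42 kips.
  Edge l_c = 2.375 − 1.125/2 = 1.812 → r_n = 38.06 kips; interior l_c = 3.25 − 1.125 = 2.125 → r_n = 42 kips.
  R_n,bearing = 1·38.06 + 1·42 = 80.06 kips → 0.75 × 80.06 = 60 kips.
Bearing governs: 60 kips.

60 kips (bearing governs)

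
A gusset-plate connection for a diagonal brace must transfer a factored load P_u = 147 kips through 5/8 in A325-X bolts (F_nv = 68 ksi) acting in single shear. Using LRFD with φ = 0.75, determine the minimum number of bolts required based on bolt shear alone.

10 bolts

A_b = π·0.625²/4 = 0.3068 in².
Per-bolt design strength φR_n = 0.75 × 68 × 0.3068 × 1 = 15.65 kips.
n ≥ 147 / 15.65 = 9.395 → use 10 bolts.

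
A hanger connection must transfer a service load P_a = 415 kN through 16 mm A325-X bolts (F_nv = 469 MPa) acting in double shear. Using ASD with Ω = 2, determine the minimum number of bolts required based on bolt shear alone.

A_b = π·16²/4 = 201.1 mm².
Per-bolt allowable strength R_n/Ω = 469 × 201.1 × 2 / 1000 / 2 = 94.3 kN.
n ≥ 415 / 94.3 = 4.401 → use 5 bolts.

5 bolts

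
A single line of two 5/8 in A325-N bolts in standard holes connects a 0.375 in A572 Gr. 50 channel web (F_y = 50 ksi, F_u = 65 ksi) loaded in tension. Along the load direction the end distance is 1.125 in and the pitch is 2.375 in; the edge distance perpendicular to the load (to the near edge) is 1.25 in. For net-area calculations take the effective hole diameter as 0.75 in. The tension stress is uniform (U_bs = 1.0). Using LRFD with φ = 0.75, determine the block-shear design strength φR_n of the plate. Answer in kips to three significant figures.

42 kips

Shear plane L_v = 1.125 + 1·2.375 = 3.5 in; A_gv = 3.5 × 0.375 = 1.312 in².
A_nv = (3.5 − 1.5·0.75) × 0.375 = 0.8906 in².
A_nt = (1.25 − 0.5·0.75) × 0.375 = 0.3281 in².
0.6 F_u A_nv = 34.73 kips; 0.6 F_y A_gv = 39.38 kips → shear rupture governs the shear term.
R_n = 34.73 + 1.0 × 65 × 0.3281 = 56.06 kips.
Design strength φR_n = 0.75 × 56.06 = 42 kips.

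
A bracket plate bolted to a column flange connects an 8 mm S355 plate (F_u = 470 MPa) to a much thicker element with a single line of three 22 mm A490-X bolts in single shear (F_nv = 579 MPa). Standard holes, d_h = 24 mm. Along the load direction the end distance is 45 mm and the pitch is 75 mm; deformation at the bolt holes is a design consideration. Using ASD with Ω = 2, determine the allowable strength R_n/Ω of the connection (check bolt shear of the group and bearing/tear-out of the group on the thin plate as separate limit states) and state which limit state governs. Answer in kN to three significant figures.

Bolt shear: A_b = π·22²/4 = 380.1 mm²; R_n = 579 × 380.1 × 3 × 1 / 1000 = 660.3 kN → 660.3 / 2 = 330 kN.
Bearing (1.2 l_c t F_u ≤ 2.4 d t F_u): upper limit = 2.4·22·8·470 / 1000 = 198.5 kN.
  Edge l_c = 45 − 24/2 = 33 → r_n = 148.9 kN; interior l_c = 75 − 24 = 51 → r_n = 198.5 kN.
  R_n,bearing = 1·148.9 + 2·198.5 = 546 kN → 546 / 2 = 273 kN.
Bearing governs: 273 kN.

273 kN (bearing governs)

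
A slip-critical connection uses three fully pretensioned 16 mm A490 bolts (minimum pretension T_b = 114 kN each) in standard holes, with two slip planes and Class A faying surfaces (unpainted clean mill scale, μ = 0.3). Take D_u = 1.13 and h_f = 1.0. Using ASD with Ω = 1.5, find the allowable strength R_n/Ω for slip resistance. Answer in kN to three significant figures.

R_n = μ · D_u · h_f · T_b · n_s · n_b = 0.3 × 1.13 × 1.0 × 114 × 2 × 3 = 231.9 kN.
Allowable strength R_n/Ω = 231.9 / 1.5 = 155 kN.

155 kN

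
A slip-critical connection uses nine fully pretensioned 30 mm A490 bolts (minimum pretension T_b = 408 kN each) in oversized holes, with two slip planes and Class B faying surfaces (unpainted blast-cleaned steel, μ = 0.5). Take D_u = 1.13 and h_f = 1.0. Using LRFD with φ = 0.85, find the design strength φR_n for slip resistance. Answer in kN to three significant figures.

R_n = μ · D_u · h_f · T_b · n_s · n_b = 0.5 × 1.13 × 1.0 × 408 × 2 × 9 = 4149 kN.
Design strength φR_n = 0.85 × 4149 = 3530 kN.

3530 kN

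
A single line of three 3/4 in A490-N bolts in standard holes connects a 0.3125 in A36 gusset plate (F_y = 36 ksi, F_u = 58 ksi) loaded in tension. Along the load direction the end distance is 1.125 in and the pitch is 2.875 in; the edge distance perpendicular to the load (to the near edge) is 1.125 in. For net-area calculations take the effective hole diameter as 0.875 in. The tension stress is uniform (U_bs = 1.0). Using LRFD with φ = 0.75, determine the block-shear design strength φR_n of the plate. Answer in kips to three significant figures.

44.2 kips

Shear plane L_v = 1.125 + 2·2.875 = 6.875 in; A_gv = 6.875 × 0.3125 = 2.148 in².
A_nv = (6.875 − 2.5·0.875) × 0.3125 = 1.465 in².
A_nt = (1.125 − 0.5·0.875) × 0.3125 = 0.2148 in².
0.6 F_u A_nv = 50.98 kips; 0.6 F_y A_gv = 46.41 kips → shear yielding governs the shear term.
R_n = 46.41 + 1.0 × 58 × 0.2148 = 58.87 kips.
Design strength φR_n = 0.75 × 58.87 = 44.2 kips.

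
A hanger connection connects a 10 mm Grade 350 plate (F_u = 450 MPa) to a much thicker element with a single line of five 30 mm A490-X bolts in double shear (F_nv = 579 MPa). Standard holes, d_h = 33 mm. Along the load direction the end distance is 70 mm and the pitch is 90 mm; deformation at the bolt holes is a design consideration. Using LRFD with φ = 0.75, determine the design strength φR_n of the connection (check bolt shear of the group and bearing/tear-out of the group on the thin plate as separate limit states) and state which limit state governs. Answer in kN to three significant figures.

Bolt shear: A_b = π·30²/4 = 706.9 mm²; R_n = 579 × 706.9 × 5 × 2 / 1000 = 4093 kN → 0.75 × 4093 = 3070 kN.
Bearing (1.2 l_c t F_u ≤ 2.4 d t F_u): upper limit = 2.4·30·10·450 / 1000 = 324 kN.
  Edge l_c = 70 − 33/2 = 53.5 → r_n = 288.9 kN; interior l_c = 90 − 33 = 57 → r_n = 307.8 kN.
  R_n,bearing = 1·288.9 + 4·307.8 = 1520 kN → 0.75 × 1520 = 1140 kN.
Bearing governs: 1140 kN.

1140 kN (bearing governs)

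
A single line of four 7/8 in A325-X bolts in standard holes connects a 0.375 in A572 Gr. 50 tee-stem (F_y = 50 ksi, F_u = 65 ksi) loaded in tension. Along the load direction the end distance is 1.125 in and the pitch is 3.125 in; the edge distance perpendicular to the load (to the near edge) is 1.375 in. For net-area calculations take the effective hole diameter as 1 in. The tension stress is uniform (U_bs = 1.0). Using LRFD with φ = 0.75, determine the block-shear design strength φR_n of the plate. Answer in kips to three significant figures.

92.8 kips

Shear plane L_v = 1.125 + 3·3.125 = 10.5 in; A_gv = 10.5 × 0.375 = 3.938 in².
A_nv = (10.5 − 3.5·1) × 0.375 = 2.625 in².
A_nt = (1.375 − 0.5·1) × 0.375 = 0.3281 in².
0.6 F_u A_nv = 102.4 kips; 0.6 F_y A_gv = 118.1 kips → shear rupture governs the shear term.
R_n = 102.4 + 1.0 × 65 × 0.3281 = 123.7 kips.
Design strength φR_n = 0.75 × 123.7 = 92.8 kips.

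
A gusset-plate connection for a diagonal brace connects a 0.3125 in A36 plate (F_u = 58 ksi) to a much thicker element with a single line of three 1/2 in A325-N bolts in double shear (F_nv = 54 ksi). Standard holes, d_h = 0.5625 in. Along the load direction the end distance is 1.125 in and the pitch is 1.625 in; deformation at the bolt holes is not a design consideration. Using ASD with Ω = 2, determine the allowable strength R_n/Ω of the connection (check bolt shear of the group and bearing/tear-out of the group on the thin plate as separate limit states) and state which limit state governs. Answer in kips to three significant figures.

Bolt shear: A_b = π·0.5²/4 = 0.1963 in²; R_n = 54 × 0.1963 × 3 × 2 = 63.62 kips → 63.62 / 2 = 31.8 kips.
Bearing (1.5 l_c t F_u ≤ 3.0 d t F_u): upper limit = 3.0·0.5·0.3125·58 = 27.19 kips.
  Edge l_c = 1.125 − 0.5625/2 = 0.8438 → r_n = 22.94 kips; interior l_c = 1.625 − 0.5625 = 1.062 → r_n = 27.19 kips.
  R_n,bearing = 1·22.94 + 2·27.19 = 77.31 kips → 77.31 / 2 = 38.7 kips.
Bolt shear governs: 31.8 kips.

31.8 kips (bolt shear governs)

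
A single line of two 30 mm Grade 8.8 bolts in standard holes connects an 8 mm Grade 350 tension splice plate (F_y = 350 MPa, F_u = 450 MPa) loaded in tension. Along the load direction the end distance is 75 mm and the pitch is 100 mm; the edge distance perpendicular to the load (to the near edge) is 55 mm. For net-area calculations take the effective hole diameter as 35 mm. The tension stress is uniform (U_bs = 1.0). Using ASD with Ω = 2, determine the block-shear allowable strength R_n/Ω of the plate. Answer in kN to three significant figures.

Shear plane L_v = 75 + 1·100 = 175 mm; A_gv = 175 × 8 = 1400 mm².
A_nv = (175 − 1.5·35) × 8 = 980 mm².
A_nt = (55 − 0.5·35) × 8 = 300 mm².
0.6 F_u A_nv = 264.6 kN; 0.6 F_y A_gv = 294 kN → shear rupture governs the shear term.
R_n = 264.6 + 1.0 × 450 × 300 / 1000 = 399.6 kN.
Allowable strength R_n/Ω = 399.6 / 2 = 200 kN.

200 kN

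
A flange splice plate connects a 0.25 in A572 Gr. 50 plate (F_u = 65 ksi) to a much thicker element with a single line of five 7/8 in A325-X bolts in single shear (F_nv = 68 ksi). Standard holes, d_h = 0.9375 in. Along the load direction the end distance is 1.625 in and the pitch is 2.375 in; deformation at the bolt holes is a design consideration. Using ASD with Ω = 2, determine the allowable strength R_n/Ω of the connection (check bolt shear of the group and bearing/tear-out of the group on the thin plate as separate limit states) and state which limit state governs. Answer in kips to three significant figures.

Bolt shear: A_b = π·0.875²/4 = 0.6013 in²; R_n = 68 × 0.6013 × 5 × 1 = 204.4 kips → 204.4 / 2 = 102 kips.
Bearing (1.2 l_c t F_u ≤ 2.4 d t F_u): upper limit = 2.4·0.875·0.25·65 = 34.12 kips.
  Edge l_c = 1.625 − 0.9375/2 = 1.156 → r_n = 22.55 kips; interior l_c = 2.375 − 0.9375 = 1.438 → r_n = 28.03 kips.
  R_n,bearing = 1·22.55 + 4·28.03 = 134.7 kips → 134.7 / 2 = 67.3 kips.
Bearing governs: 67.3 kips.

67.3 kips (bearing governs)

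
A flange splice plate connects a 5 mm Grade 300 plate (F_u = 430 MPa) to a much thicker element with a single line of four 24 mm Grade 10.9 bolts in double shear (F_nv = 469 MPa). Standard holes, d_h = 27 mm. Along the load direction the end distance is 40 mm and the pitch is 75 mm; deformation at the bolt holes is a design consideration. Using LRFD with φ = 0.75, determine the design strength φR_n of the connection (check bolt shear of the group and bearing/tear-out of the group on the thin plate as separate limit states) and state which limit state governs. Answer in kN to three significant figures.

Bolt shear: A_b = π·24²/4 = 452.4 mm²; R_n = 469 × 452.4 × 4 × 2 / 1000 = 1697 kN → 0.75 × 1697 = 1270 kN.
Bearing (1.2 l_c t F_u ≤ 2.4 d t F_u): upper limit = 2.4·24·5·430 / 1000 = 123.8 kN.
  Edge l_c = 40 − 27/2 = 26.5 → r_n = 68.37 kN; interior l_c = 75 − 27 = 48 → r_n = 123.8 kN.
  R_n,bearing = 1·68.37 + 3·123.8 = 439.9 kN → 0.75 × 439.9 = 330 kN.
Bearing governs: 330 kN.

330 kN (bearing governs)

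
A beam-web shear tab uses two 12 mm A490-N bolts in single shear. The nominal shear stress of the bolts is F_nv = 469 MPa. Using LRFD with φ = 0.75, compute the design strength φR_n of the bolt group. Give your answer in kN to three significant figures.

A_b = π × 12² / 4 = 113.1 mm².
R_n = F_nv · A_b · n · n_s = 469 × 113.1 × 2 × 1 / 1000 = 106.1 kN.
Design strength φR_n = 0.75 × 106.1 = 79.6 kN.

79.6 kN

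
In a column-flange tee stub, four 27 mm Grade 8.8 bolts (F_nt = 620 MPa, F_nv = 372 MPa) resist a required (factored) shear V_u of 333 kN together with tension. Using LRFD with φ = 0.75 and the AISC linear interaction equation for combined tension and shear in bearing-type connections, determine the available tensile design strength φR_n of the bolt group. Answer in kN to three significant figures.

829 kN

A_b = π·27²/4 = 572.6 mm²; f_rv = 333 × 1000 / (4 × 572.6) = 145.4 MPa.
F'_nt = 1.3 F_nt − (F_nt / φF_nv) f_rv = 1.3·620 − (620/(0.75·372))·145.4 = 482.9 MPa, capped at F_nt → F'_nt = 482.9 MPa.
R_n = F'_nt · A_b · n = 482.9 × 572.6 × 4 / 1000 = 1106 kN.
Design strength φR_n = 0.75 × 1106 = 829 kN.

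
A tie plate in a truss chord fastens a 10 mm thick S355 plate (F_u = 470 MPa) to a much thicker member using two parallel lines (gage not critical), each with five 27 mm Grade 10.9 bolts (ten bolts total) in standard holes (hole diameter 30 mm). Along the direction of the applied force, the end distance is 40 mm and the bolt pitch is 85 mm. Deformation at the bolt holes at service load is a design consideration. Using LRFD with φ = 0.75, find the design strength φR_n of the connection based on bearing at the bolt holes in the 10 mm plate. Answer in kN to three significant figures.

2040 kN

Per bolt r_n = 1.2 l_c t F_u ≤ 2.4 d t F_u; upper limit = 2.4 × 27 × 10 × 470 / 1000 = 304.6 kN.
Edge bolt: l_c = 40 − 30/2 = 25 mm → 1.2 × 25 × 10 × 470 / 1000 = 141 → r_n = 141 kN.
Interior bolts: l_c = 85 − 30 = 55 mm → 1.2 × 55 × 10 × 470 / 1000 = 310.2 → r_n = 304.6 kN.
R_n = 2 × 141 + 8 × 304.6 = 2718 kN.
Design strength φR_n = 0.75 × 2718 = 2040 kN.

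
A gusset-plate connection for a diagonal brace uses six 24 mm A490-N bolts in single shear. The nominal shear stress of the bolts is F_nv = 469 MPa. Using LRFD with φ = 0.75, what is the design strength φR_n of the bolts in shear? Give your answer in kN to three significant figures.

955 kN

A_b = π × 24² / 4 = 452.4 mm².
R_n = F_nv · A_b · n · n_s = 469 × 452.4 × 6 × 1 / 1000 = 1273 kN.
Design strength φR_n = 0.75 × 1273 = 955 kN.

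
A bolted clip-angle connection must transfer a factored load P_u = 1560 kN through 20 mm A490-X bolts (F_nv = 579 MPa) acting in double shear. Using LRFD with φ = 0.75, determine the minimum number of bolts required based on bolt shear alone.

6 bolts

A_b = π·20²/4 = 314.2 mm².
Per-bolt design strength φR_n = 0.75 × 579 × 314.2 × 2 / 1000 = 272.8 kN.
n ≥ 1560 / 272.8 = 5.717 → use 6 bolts.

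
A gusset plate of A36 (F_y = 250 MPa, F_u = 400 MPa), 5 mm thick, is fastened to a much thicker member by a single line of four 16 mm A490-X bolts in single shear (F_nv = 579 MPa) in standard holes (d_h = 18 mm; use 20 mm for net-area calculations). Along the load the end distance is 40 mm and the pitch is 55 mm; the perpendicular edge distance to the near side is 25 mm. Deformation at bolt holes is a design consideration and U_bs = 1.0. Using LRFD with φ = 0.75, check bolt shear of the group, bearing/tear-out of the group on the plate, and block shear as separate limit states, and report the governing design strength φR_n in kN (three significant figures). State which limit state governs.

138 kN (block shear governs)

Bolt shear: A_b = π·16²/4 = 201.1 mm²; R_n = 579 × 201.1 × 4 × 1 / 1000 = 465.7 kN → 0.75 × 465.7 = 349 kN.
Bearing: edge l_c = 31, r_n = 74.4 kN; interior l_c = 37, r_n = 76.8 kN; R_n = 74.4 + 3·76.8 = 304.8 kN → 229 kN.
Block shear: A_gv = 1025, A_nv = 675, A_nt = 75 mm²; R_n = min(0.6F_uA_nv, 0.6F_yA_gv) + U_bs·F_u·A_nt = 183.8 kN → 138 kN.
Block shear governs: 138 kN.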